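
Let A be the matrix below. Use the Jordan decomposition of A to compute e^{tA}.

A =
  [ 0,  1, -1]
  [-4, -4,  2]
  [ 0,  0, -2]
e^{tA} =
  [2*t*exp(-2*t) + exp(-2*t), t*exp(-2*t), -t*exp(-2*t)]
  [-4*t*exp(-2*t), -2*t*exp(-2*t) + exp(-2*t), 2*t*exp(-2*t)]
  [0, 0, exp(-2*t)]

Strategy: write A = P · J · P⁻¹ where J is a Jordan canonical form, so e^{tA} = P · e^{tJ} · P⁻¹, and e^{tJ} can be computed block-by-block.

A has Jordan form
J =
  [-2,  1,  0]
  [ 0, -2,  0]
  [ 0,  0, -2]
(up to reordering of blocks).

Per-block formulas:
  For a 1×1 block at λ = -2: exp(t · [-2]) = [e^(-2t)].
  For a 2×2 Jordan block J_2(-2): exp(t · J_2(-2)) = e^(-2t)·(I + t·N), where N is the 2×2 nilpotent shift.

After assembling e^{tJ} and conjugating by P, we get:

e^{tA} =
  [2*t*exp(-2*t) + exp(-2*t), t*exp(-2*t), -t*exp(-2*t)]
  [-4*t*exp(-2*t), -2*t*exp(-2*t) + exp(-2*t), 2*t*exp(-2*t)]
  [0, 0, exp(-2*t)]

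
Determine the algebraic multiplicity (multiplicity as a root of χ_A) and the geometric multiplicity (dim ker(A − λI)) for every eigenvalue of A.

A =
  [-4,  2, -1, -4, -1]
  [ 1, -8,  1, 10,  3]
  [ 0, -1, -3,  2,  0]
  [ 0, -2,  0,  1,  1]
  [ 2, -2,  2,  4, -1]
λ = -3: alg = 5, geom = 2

Step 1 — factor the characteristic polynomial to read off the algebraic multiplicities:
  χ_A(x) = (x + 3)^5

Step 2 — compute geometric multiplicities via the rank-nullity identity g(λ) = n − rank(A − λI):
  rank(A − (-3)·I) = 3, so dim ker(A − (-3)·I) = n − 3 = 2

Summary:
  λ = -3: algebraic multiplicity = 5, geometric multiplicity = 2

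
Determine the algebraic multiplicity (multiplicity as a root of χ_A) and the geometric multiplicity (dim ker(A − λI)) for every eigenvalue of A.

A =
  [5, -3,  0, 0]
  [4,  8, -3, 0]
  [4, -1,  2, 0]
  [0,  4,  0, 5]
λ = 5: alg = 4, geom = 2

Step 1 — factor the characteristic polynomial to read off the algebraic multiplicities:
  χ_A(x) = (x - 5)^4

Step 2 — compute geometric multiplicities via the rank-nullity identity g(λ) = n − rank(A − λI):
  rank(A − (5)·I) = 2, so dim ker(A − (5)·I) = n − 2 = 2

Summary:
  λ = 5: algebraic multiplicity = 4, geometric multiplicity = 2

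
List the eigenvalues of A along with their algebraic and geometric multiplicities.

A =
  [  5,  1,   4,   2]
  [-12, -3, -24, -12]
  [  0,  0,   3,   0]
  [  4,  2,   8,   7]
λ = 3: alg = 4, geom = 3

Step 1 — factor the characteristic polynomial to read off the algebraic multiplicities:
  χ_A(x) = (x - 3)^4

Step 2 — compute geometric multiplicities via the rank-nullity identity g(λ) = n − rank(A − λI):
  rank(A − (3)·I) = 1, so dim ker(A − (3)·I) = n − 1 = 3

Summary:
  λ = 3: algebraic multiplicity = 4, geometric multiplicity = 3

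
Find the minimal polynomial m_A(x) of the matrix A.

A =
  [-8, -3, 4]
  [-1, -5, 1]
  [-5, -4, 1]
x^3 + 12*x^2 + 48*x + 64

The characteristic polynomial is χ_A(x) = (x + 4)^3, so the eigenvalues are known. The minimal polynomial is
  m_A(x) = Π_λ (x − λ)^{k_λ}
where k_λ is the size of the *largest* Jordan block for λ (equivalently, the smallest k with (A − λI)^k v = 0 for every generalised eigenvector v of λ).

  λ = -4: largest Jordan block has size 3, contributing (x + 4)^3

So m_A(x) = (x + 4)^3 = x^3 + 12*x^2 + 48*x + 64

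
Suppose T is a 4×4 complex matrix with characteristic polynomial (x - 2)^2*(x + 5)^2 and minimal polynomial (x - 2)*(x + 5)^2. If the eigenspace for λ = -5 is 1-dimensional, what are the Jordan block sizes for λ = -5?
Block sizes for λ = -5: [2]

Step 1 — from the characteristic polynomial, algebraic multiplicity of λ = -5 is 2. From dim ker(T − (-5)·I) = 1, there are exactly 1 Jordan blocks for λ = -5.
Step 2 — from the minimal polynomial, the factor (x + 5)^2 tells us the largest block for λ = -5 has size 2.
Step 3 — with total size 2, 1 blocks, and largest block 2, the block sizes (in nonincreasing order) are [2].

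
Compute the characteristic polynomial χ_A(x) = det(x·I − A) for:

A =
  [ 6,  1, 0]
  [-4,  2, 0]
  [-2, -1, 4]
x^3 - 12*x^2 + 48*x - 64

Expanding det(x·I − A) (e.g. by cofactor expansion or by noting that A is similar to its Jordan form J, which has the same characteristic polynomial as A) gives
  χ_A(x) = x^3 - 12*x^2 + 48*x - 64
which factors as (x - 4)^3. The eigenvalues (with algebraic multiplicities) are λ = 4 with multiplicity 3.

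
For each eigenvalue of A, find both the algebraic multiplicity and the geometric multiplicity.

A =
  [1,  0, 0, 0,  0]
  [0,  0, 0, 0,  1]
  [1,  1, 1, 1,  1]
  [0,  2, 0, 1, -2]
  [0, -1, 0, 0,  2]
λ = 1: alg = 5, geom = 3

Step 1 — factor the characteristic polynomial to read off the algebraic multiplicities:
  χ_A(x) = (x - 1)^5

Step 2 — compute geometric multiplicities via the rank-nullity identity g(λ) = n − rank(A − λI):
  rank(A − (1)·I) = 2, so dim ker(A − (1)·I) = n − 2 = 3

Summary:
  λ = 1: algebraic multiplicity = 5, geometric multiplicity = 3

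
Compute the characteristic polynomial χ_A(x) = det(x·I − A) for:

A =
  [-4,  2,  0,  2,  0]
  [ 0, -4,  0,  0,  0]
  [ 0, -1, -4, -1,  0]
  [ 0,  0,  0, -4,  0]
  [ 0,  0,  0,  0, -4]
x^5 + 20*x^4 + 160*x^3 + 640*x^2 + 1280*x + 1024

Expanding det(x·I − A) (e.g. by cofactor expansion or by noting that A is similar to its Jordan form J, which has the same characteristic polynomial as A) gives
  χ_A(x) = x^5 + 20*x^4 + 160*x^3 + 640*x^2 + 1280*x + 1024
which factors as (x + 4)^5. The eigenvalues (with algebraic multiplicities) are λ = -4 with multiplicity 5.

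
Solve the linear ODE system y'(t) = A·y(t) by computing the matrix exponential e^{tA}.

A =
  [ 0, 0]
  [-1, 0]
e^{tA} =
  [1, 0]
  [-t, 1]

Strategy: write A = P · J · P⁻¹ where J is a Jordan canonical form, so e^{tA} = P · e^{tJ} · P⁻¹, and e^{tJ} can be computed block-by-block.

A has Jordan form
J =
  [0, 1]
  [0, 0]
(up to reordering of blocks).

Per-block formulas:
  For a 2×2 Jordan block J_2(0): exp(t · J_2(0)) = e^(0t)·(I + t·N), where N is the 2×2 nilpotent shift.

After assembling e^{tJ} and conjugating by P, we get:

e^{tA} =
  [1, 0]
  [-t, 1]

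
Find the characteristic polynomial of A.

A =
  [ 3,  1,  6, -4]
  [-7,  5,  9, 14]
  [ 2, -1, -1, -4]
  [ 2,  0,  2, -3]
x^4 - 4*x^3 + 6*x^2 - 4*x + 1

Expanding det(x·I − A) (e.g. by cofactor expansion or by noting that A is similar to its Jordan form J, which has the same characteristic polynomial as A) gives
  χ_A(x) = x^4 - 4*x^3 + 6*x^2 - 4*x + 1
which factors as (x - 1)^4. The eigenvalues (with algebraic multiplicities) are λ = 1 with multiplicity 4.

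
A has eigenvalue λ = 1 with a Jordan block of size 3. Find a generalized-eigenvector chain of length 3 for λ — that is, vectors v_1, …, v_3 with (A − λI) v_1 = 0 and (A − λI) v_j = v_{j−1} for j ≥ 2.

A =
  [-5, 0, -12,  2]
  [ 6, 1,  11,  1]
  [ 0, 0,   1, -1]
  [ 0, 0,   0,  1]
A Jordan chain for λ = 1 of length 3:
v_1 = (0, 1, 0, 0)ᵀ
v_2 = (2, 1, -1, 0)ᵀ
v_3 = (0, 0, 0, 1)ᵀ

Let N = A − (1)·I. We want v_3 with N^3 v_3 = 0 but N^2 v_3 ≠ 0; then v_{j-1} := N · v_j for j = 3, …, 2.

Pick v_3 = (0, 0, 0, 1)ᵀ.
Then v_2 = N · v_3 = (2, 1, -1, 0)ᵀ.
Then v_1 = N · v_2 = (0, 1, 0, 0)ᵀ.

Sanity check: (A − (1)·I) v_1 = (0, 0, 0, 0)ᵀ = 0. ✓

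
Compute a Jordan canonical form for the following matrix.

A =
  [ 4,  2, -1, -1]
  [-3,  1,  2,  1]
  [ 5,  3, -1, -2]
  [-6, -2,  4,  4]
J_3(2) ⊕ J_1(2)

The characteristic polynomial is
  det(x·I − A) = x^4 - 8*x^3 + 24*x^2 - 32*x + 16 = (x - 2)^4

Eigenvalues and multiplicities (the geometric multiplicity of λ is n − rank(A − λI), which equals the number of Jordan blocks for λ):
  λ = 2: algebraic multiplicity = 4, geometric multiplicity = 2

Determining the block sizes for each eigenvalue:
  λ = 2: with am = 4 and gm = 2, the partition is not yet determined (e.g. several partitions of 4 into 2 parts exist). Let N = A − (2)·I. Computing rank(N^1) = 2, rank(N^2) = 1, rank(N^3) = 0; the number of blocks of size ≥ j is rank(N^{j−1}) − rank(N^j), giving [2, 1, 1]. So we have 1 block(s) of size 3, 1 block(s) of size 1 → block sizes [3, 1]

Assembling the blocks gives a Jordan form
J =
  [2, 1, 0, 0]
  [0, 2, 1, 0]
  [0, 0, 2, 0]
  [0, 0, 0, 2]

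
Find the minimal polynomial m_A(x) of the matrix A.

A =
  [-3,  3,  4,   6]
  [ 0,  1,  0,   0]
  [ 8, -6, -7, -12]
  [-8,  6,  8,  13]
x^2 - 2*x + 1

The characteristic polynomial is χ_A(x) = (x - 1)^4, so the eigenvalues are known. The minimal polynomial is
  m_A(x) = Π_λ (x − λ)^{k_λ}
where k_λ is the size of the *largest* Jordan block for λ (equivalently, the smallest k with (A − λI)^k v = 0 for every generalised eigenvector v of λ).

  λ = 1: largest Jordan block has size 2, contributing (x − 1)^2

So m_A(x) = (x - 1)^2 = x^2 - 2*x + 1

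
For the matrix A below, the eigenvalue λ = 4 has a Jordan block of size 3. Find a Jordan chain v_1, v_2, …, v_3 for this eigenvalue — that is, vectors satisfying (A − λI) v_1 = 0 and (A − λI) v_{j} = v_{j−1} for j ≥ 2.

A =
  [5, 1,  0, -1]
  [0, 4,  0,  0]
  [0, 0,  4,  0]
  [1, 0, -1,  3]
A Jordan chain for λ = 4 of length 3:
v_1 = (1, 0, 0, 1)ᵀ
v_2 = (1, 0, 0, 0)ᵀ
v_3 = (0, 1, 0, 0)ᵀ

Let N = A − (4)·I. We want v_3 with N^3 v_3 = 0 but N^2 v_3 ≠ 0; then v_{j-1} := N · v_j for j = 3, …, 2.

Pick v_3 = (0, 1, 0, 0)ᵀ.
Then v_2 = N · v_3 = (1, 0, 0, 0)ᵀ.
Then v_1 = N · v_2 = (1, 0, 0, 1)ᵀ.

Sanity check: (A − (4)·I) v_1 = (0, 0, 0, 0)ᵀ = 0. ✓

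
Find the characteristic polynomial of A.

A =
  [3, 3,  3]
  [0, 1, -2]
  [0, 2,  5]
x^3 - 9*x^2 + 27*x - 27

Expanding det(x·I − A) (e.g. by cofactor expansion or by noting that A is similar to its Jordan form J, which has the same characteristic polynomial as A) gives
  χ_A(x) = x^3 - 9*x^2 + 27*x - 27
which factors as (x - 3)^3. The eigenvalues (with algebraic multiplicities) are λ = 3 with multiplicity 3.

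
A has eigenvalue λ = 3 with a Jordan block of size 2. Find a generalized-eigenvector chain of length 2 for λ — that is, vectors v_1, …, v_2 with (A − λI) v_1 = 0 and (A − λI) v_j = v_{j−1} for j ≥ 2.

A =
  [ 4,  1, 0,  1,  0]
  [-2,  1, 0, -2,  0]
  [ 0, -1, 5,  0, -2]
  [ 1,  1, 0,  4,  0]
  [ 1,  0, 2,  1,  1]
A Jordan chain for λ = 3 of length 2:
v_1 = (1, -2, 0, 1, 1)ᵀ
v_2 = (1, 0, 0, 0, 0)ᵀ

Let N = A − (3)·I. We want v_2 with N^2 v_2 = 0 but N^1 v_2 ≠ 0; then v_{j-1} := N · v_j for j = 2, …, 2.

Pick v_2 = (1, 0, 0, 0, 0)ᵀ.
Then v_1 = N · v_2 = (1, -2, 0, 1, 1)ᵀ.

Sanity check: (A − (3)·I) v_1 = (0, 0, 0, 0, 0)ᵀ = 0. ✓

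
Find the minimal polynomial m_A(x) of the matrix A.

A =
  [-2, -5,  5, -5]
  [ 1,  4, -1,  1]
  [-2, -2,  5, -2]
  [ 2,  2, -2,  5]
x^2 - 6*x + 9

The characteristic polynomial is χ_A(x) = (x - 3)^4, so the eigenvalues are known. The minimal polynomial is
  m_A(x) = Π_λ (x − λ)^{k_λ}
where k_λ is the size of the *largest* Jordan block for λ (equivalently, the smallest k with (A − λI)^k v = 0 for every generalised eigenvector v of λ).

  λ = 3: largest Jordan block has size 2, contributing (x − 3)^2

So m_A(x) = (x - 3)^2 = x^2 - 6*x + 9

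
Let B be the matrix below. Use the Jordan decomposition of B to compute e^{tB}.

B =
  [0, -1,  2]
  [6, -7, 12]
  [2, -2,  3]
e^{tB} =
  [2*exp(-t) - exp(-2*t), -exp(-t) + exp(-2*t), 2*exp(-t) - 2*exp(-2*t)]
  [6*exp(-t) - 6*exp(-2*t), -5*exp(-t) + 6*exp(-2*t), 12*exp(-t) - 12*exp(-2*t)]
  [2*exp(-t) - 2*exp(-2*t), -2*exp(-t) + 2*exp(-2*t), 5*exp(-t) - 4*exp(-2*t)]

Strategy: write B = P · J · P⁻¹ where J is a Jordan canonical form, so e^{tB} = P · e^{tJ} · P⁻¹, and e^{tJ} can be computed block-by-block.

B has Jordan form
J =
  [-2,  0,  0]
  [ 0, -1,  0]
  [ 0,  0, -1]
(up to reordering of blocks).

Per-block formulas:
  For a 1×1 block at λ = -2: exp(t · [-2]) = [e^(-2t)].
  For a 1×1 block at λ = -1: exp(t · [-1]) = [e^(-1t)].

After assembling e^{tJ} and conjugating by P, we get:

e^{tB} =
  [2*exp(-t) - exp(-2*t), -exp(-t) + exp(-2*t), 2*exp(-t) - 2*exp(-2*t)]
  [6*exp(-t) - 6*exp(-2*t), -5*exp(-t) + 6*exp(-2*t), 12*exp(-t) - 12*exp(-2*t)]
  [2*exp(-t) - 2*exp(-2*t), -2*exp(-t) + 2*exp(-2*t), 5*exp(-t) - 4*exp(-2*t)]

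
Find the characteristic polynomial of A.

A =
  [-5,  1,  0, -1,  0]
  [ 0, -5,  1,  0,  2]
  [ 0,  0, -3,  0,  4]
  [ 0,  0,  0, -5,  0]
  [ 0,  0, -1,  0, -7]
x^5 + 25*x^4 + 250*x^3 + 1250*x^2 + 3125*x + 3125

Expanding det(x·I − A) (e.g. by cofactor expansion or by noting that A is similar to its Jordan form J, which has the same characteristic polynomial as A) gives
  χ_A(x) = x^5 + 25*x^4 + 250*x^3 + 1250*x^2 + 3125*x + 3125
which factors as (x + 5)^5. The eigenvalues (with algebraic multiplicities) are λ = -5 with multiplicity 5.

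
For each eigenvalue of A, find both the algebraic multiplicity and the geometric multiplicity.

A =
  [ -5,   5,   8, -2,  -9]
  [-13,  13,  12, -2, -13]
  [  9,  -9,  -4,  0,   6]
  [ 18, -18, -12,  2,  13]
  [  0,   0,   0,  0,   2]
λ = 0: alg = 1, geom = 1; λ = 2: alg = 4, geom = 2

Step 1 — factor the characteristic polynomial to read off the algebraic multiplicities:
  χ_A(x) = x*(x - 2)^4

Step 2 — compute geometric multiplicities via the rank-nullity identity g(λ) = n − rank(A − λI):
  rank(A − (0)·I) = 4, so dim ker(A − (0)·I) = n − 4 = 1
  rank(A − (2)·I) = 3, so dim ker(A − (2)·I) = n − 3 = 2

Summary:
  λ = 0: algebraic multiplicity = 1, geometric multiplicity = 1
  λ = 2: algebraic multiplicity = 4, geometric multiplicity = 2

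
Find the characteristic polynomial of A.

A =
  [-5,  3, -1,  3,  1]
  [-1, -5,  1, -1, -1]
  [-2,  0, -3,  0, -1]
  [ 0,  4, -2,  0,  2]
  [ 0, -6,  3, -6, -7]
x^5 + 20*x^4 + 160*x^3 + 640*x^2 + 1280*x + 1024

Expanding det(x·I − A) (e.g. by cofactor expansion or by noting that A is similar to its Jordan form J, which has the same characteristic polynomial as A) gives
  χ_A(x) = x^5 + 20*x^4 + 160*x^3 + 640*x^2 + 1280*x + 1024
which factors as (x + 4)^5. The eigenvalues (with algebraic multiplicities) are λ = -4 with multiplicity 5.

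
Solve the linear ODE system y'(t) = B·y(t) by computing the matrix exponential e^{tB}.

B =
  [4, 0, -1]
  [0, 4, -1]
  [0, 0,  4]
e^{tB} =
  [exp(4*t), 0, -t*exp(4*t)]
  [0, exp(4*t), -t*exp(4*t)]
  [0, 0, exp(4*t)]

Strategy: write B = P · J · P⁻¹ where J is a Jordan canonical form, so e^{tB} = P · e^{tJ} · P⁻¹, and e^{tJ} can be computed block-by-block.

B has Jordan form
J =
  [4, 1, 0]
  [0, 4, 0]
  [0, 0, 4]
(up to reordering of blocks).

Per-block formulas:
  For a 2×2 Jordan block J_2(4): exp(t · J_2(4)) = e^(4t)·(I + t·N), where N is the 2×2 nilpotent shift.
  For a 1×1 block at λ = 4: exp(t · [4]) = [e^(4t)].

After assembling e^{tJ} and conjugating by P, we get:

e^{tB} =
  [exp(4*t), 0, -t*exp(4*t)]
  [0, exp(4*t), -t*exp(4*t)]
  [0, 0, exp(4*t)]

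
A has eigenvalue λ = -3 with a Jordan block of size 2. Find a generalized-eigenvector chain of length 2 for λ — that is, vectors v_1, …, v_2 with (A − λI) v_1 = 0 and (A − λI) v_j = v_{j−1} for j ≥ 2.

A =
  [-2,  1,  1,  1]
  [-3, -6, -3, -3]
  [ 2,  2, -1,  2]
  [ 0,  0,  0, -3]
A Jordan chain for λ = -3 of length 2:
v_1 = (1, -3, 2, 0)ᵀ
v_2 = (1, 0, 0, 0)ᵀ

Let N = A − (-3)·I. We want v_2 with N^2 v_2 = 0 but N^1 v_2 ≠ 0; then v_{j-1} := N · v_j for j = 2, …, 2.

Pick v_2 = (1, 0, 0, 0)ᵀ.
Then v_1 = N · v_2 = (1, -3, 2, 0)ᵀ.

Sanity check: (A − (-3)·I) v_1 = (0, 0, 0, 0)ᵀ = 0. ✓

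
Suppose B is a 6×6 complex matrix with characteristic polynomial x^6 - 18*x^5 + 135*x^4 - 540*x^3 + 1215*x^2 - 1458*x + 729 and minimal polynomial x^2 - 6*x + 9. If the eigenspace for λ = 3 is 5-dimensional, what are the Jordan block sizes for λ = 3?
Block sizes for λ = 3: [2, 1, 1, 1, 1]

Step 1 — from the characteristic polynomial, algebraic multiplicity of λ = 3 is 6. From dim ker(B − (3)·I) = 5, there are exactly 5 Jordan blocks for λ = 3.
Step 2 — from the minimal polynomial, the factor (x − 3)^2 tells us the largest block for λ = 3 has size 2.
Step 3 — with total size 6, 5 blocks, and largest block 2, the block sizes (in nonincreasing order) are [2, 1, 1, 1, 1].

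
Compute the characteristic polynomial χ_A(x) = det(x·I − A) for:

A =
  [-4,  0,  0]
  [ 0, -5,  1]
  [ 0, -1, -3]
x^3 + 12*x^2 + 48*x + 64

Expanding det(x·I − A) (e.g. by cofactor expansion or by noting that A is similar to its Jordan form J, which has the same characteristic polynomial as A) gives
  χ_A(x) = x^3 + 12*x^2 + 48*x + 64
which factors as (x + 4)^3. The eigenvalues (with algebraic multiplicities) are λ = -4 with multiplicity 3.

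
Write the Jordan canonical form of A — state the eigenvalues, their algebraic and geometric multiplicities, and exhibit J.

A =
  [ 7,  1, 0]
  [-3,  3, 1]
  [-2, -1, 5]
J_3(5)

The characteristic polynomial is
  det(x·I − A) = x^3 - 15*x^2 + 75*x - 125 = (x - 5)^3

Eigenvalues and multiplicities (the geometric multiplicity of λ is n − rank(A − λI), which equals the number of Jordan blocks for λ):
  λ = 5: algebraic multiplicity = 3, geometric multiplicity = 1

Determining the block sizes for each eigenvalue:
  λ = 5: one block (gm = 1), so the single block has size am = 3 → block sizes [3]

Assembling the blocks gives a Jordan form
J =
  [5, 1, 0]
  [0, 5, 1]
  [0, 0, 5]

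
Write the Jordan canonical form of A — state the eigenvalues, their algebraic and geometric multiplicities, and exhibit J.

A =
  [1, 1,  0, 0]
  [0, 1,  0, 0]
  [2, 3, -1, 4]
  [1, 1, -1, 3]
J_2(1) ⊕ J_2(1)

The characteristic polynomial is
  det(x·I − A) = x^4 - 4*x^3 + 6*x^2 - 4*x + 1 = (x - 1)^4

Eigenvalues and multiplicities (the geometric multiplicity of λ is n − rank(A − λI), which equals the number of Jordan blocks for λ):
  λ = 1: algebraic multiplicity = 4, geometric multiplicity = 2

Determining the block sizes for each eigenvalue:
  λ = 1: with am = 4 and gm = 2, the partition is not yet determined (e.g. several partitions of 4 into 2 parts exist). Let N = A − (1)·I. Computing rank(N^1) = 2, rank(N^2) = 0; the number of blocks of size ≥ j is rank(N^{j−1}) − rank(N^j), giving [2, 2]. So we have 2 block(s) of size 2 → block sizes [2, 2]

Assembling the blocks gives a Jordan form
J =
  [1, 1, 0, 0]
  [0, 1, 0, 0]
  [0, 0, 1, 1]
  [0, 0, 0, 1]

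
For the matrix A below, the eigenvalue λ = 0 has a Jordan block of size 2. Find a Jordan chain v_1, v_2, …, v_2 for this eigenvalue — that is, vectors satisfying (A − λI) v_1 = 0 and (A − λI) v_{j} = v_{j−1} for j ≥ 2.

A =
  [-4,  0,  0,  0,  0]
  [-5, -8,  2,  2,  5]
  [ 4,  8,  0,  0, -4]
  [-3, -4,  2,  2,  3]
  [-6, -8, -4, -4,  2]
A Jordan chain for λ = 0 of length 2:
v_1 = (0, -6, 8, -2, -12)ᵀ
v_2 = (0, 1, 1, 0, 0)ᵀ

Let N = A − (0)·I. We want v_2 with N^2 v_2 = 0 but N^1 v_2 ≠ 0; then v_{j-1} := N · v_j for j = 2, …, 2.

Pick v_2 = (0, 1, 1, 0, 0)ᵀ.
Then v_1 = N · v_2 = (0, -6, 8, -2, -12)ᵀ.

Sanity check: (A − (0)·I) v_1 = (0, 0, 0, 0, 0)ᵀ = 0. ✓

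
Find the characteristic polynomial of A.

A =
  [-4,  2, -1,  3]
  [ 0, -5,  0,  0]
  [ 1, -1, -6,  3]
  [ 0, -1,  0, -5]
x^4 + 20*x^3 + 150*x^2 + 500*x + 625

Expanding det(x·I − A) (e.g. by cofactor expansion or by noting that A is similar to its Jordan form J, which has the same characteristic polynomial as A) gives
  χ_A(x) = x^4 + 20*x^3 + 150*x^2 + 500*x + 625
which factors as (x + 5)^4. The eigenvalues (with algebraic multiplicities) are λ = -5 with multiplicity 4.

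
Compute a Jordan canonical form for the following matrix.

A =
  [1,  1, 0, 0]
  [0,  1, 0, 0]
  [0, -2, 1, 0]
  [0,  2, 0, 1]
J_2(1) ⊕ J_1(1) ⊕ J_1(1)

The characteristic polynomial is
  det(x·I − A) = x^4 - 4*x^3 + 6*x^2 - 4*x + 1 = (x - 1)^4

Eigenvalues and multiplicities (the geometric multiplicity of λ is n − rank(A − λI), which equals the number of Jordan blocks for λ):
  λ = 1: algebraic multiplicity = 4, geometric multiplicity = 3

Determining the block sizes for each eigenvalue:
  λ = 1: 3 blocks summing to 4 forces exactly one block of size 2 and the rest size 1 → block sizes [2, 1, 1]

Assembling the blocks gives a Jordan form
J =
  [1, 1, 0, 0]
  [0, 1, 0, 0]
  [0, 0, 1, 0]
  [0, 0, 0, 1]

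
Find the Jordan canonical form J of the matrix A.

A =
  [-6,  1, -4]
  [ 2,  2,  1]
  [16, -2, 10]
J_3(2)

The characteristic polynomial is
  det(x·I − A) = x^3 - 6*x^2 + 12*x - 8 = (x - 2)^3

Eigenvalues and multiplicities (the geometric multiplicity of λ is n − rank(A − λI), which equals the number of Jordan blocks for λ):
  λ = 2: algebraic multiplicity = 3, geometric multiplicity = 1

Determining the block sizes for each eigenvalue:
  λ = 2: one block (gm = 1), so the single block has size am = 3 → block sizes [3]

Assembling the blocks gives a Jordan form
J =
  [2, 1, 0]
  [0, 2, 1]
  [0, 0, 2]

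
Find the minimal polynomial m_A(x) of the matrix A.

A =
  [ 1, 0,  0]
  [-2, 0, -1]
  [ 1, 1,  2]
x^3 - 3*x^2 + 3*x - 1

The characteristic polynomial is χ_A(x) = (x - 1)^3, so the eigenvalues are known. The minimal polynomial is
  m_A(x) = Π_λ (x − λ)^{k_λ}
where k_λ is the size of the *largest* Jordan block for λ (equivalently, the smallest k with (A − λI)^k v = 0 for every generalised eigenvector v of λ).

  λ = 1: largest Jordan block has size 3, contributing (x − 1)^3

So m_A(x) = (x - 1)^3 = x^3 - 3*x^2 + 3*x - 1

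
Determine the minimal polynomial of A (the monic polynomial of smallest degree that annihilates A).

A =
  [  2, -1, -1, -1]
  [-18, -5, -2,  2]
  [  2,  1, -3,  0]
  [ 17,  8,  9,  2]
x^4 + 4*x^3 - 26*x^2 - 60*x + 225

The characteristic polynomial is χ_A(x) = (x - 3)^2*(x + 5)^2, so the eigenvalues are known. The minimal polynomial is
  m_A(x) = Π_λ (x − λ)^{k_λ}
where k_λ is the size of the *largest* Jordan block for λ (equivalently, the smallest k with (A − λI)^k v = 0 for every generalised eigenvector v of λ).

  λ = -5: largest Jordan block has size 2, contributing (x + 5)^2
  λ = 3: largest Jordan block has size 2, contributing (x − 3)^2

So m_A(x) = (x - 3)^2*(x + 5)^2 = x^4 + 4*x^3 - 26*x^2 - 60*x + 225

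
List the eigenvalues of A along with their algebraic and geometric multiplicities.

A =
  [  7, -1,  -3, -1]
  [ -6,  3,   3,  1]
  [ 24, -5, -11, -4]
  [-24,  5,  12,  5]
λ = 1: alg = 4, geom = 2

Step 1 — factor the characteristic polynomial to read off the algebraic multiplicities:
  χ_A(x) = (x - 1)^4

Step 2 — compute geometric multiplicities via the rank-nullity identity g(λ) = n − rank(A − λI):
  rank(A − (1)·I) = 2, so dim ker(A − (1)·I) = n − 2 = 2

Summary:
  λ = 1: algebraic multiplicity = 4, geometric multiplicity = 2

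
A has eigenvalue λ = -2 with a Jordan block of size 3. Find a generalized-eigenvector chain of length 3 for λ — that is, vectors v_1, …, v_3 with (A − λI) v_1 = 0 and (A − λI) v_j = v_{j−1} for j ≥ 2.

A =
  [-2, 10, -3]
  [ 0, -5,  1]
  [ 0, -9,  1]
A Jordan chain for λ = -2 of length 3:
v_1 = (-3, 0, 0)ᵀ
v_2 = (10, -3, -9)ᵀ
v_3 = (0, 1, 0)ᵀ

Let N = A − (-2)·I. We want v_3 with N^3 v_3 = 0 but N^2 v_3 ≠ 0; then v_{j-1} := N · v_j for j = 3, …, 2.

Pick v_3 = (0, 1, 0)ᵀ.
Then v_2 = N · v_3 = (10, -3, -9)ᵀ.
Then v_1 = N · v_2 = (-3, 0, 0)ᵀ.

Sanity check: (A − (-2)·I) v_1 = (0, 0, 0)ᵀ = 0. ✓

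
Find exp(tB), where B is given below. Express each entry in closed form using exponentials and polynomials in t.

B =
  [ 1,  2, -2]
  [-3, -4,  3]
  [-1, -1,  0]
e^{tB} =
  [2*t*exp(-t) + exp(-t), 2*t*exp(-t), -2*t*exp(-t)]
  [-3*t*exp(-t), -3*t*exp(-t) + exp(-t), 3*t*exp(-t)]
  [-t*exp(-t), -t*exp(-t), t*exp(-t) + exp(-t)]

Strategy: write B = P · J · P⁻¹ where J is a Jordan canonical form, so e^{tB} = P · e^{tJ} · P⁻¹, and e^{tJ} can be computed block-by-block.

B has Jordan form
J =
  [-1,  1,  0]
  [ 0, -1,  0]
  [ 0,  0, -1]
(up to reordering of blocks).

Per-block formulas:
  For a 2×2 Jordan block J_2(-1): exp(t · J_2(-1)) = e^(-1t)·(I + t·N), where N is the 2×2 nilpotent shift.
  For a 1×1 block at λ = -1: exp(t · [-1]) = [e^(-1t)].

After assembling e^{tJ} and conjugating by P, we get:

e^{tB} =
  [2*t*exp(-t) + exp(-t), 2*t*exp(-t), -2*t*exp(-t)]
  [-3*t*exp(-t), -3*t*exp(-t) + exp(-t), 3*t*exp(-t)]
  [-t*exp(-t), -t*exp(-t), t*exp(-t) + exp(-t)]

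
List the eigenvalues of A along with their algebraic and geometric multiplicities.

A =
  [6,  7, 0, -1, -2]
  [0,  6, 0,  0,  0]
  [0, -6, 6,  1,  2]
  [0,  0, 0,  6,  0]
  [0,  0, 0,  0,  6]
λ = 6: alg = 5, geom = 3

Step 1 — factor the characteristic polynomial to read off the algebraic multiplicities:
  χ_A(x) = (x - 6)^5

Step 2 — compute geometric multiplicities via the rank-nullity identity g(λ) = n − rank(A − λI):
  rank(A − (6)·I) = 2, so dim ker(A − (6)·I) = n − 2 = 3

Summary:
  λ = 6: algebraic multiplicity = 5, geometric multiplicity = 3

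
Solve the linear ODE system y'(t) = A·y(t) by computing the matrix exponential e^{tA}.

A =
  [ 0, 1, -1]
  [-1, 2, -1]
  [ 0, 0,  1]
e^{tA} =
  [-t*exp(t) + exp(t), t*exp(t), -t*exp(t)]
  [-t*exp(t), t*exp(t) + exp(t), -t*exp(t)]
  [0, 0, exp(t)]

Strategy: write A = P · J · P⁻¹ where J is a Jordan canonical form, so e^{tA} = P · e^{tJ} · P⁻¹, and e^{tJ} can be computed block-by-block.

A has Jordan form
J =
  [1, 1, 0]
  [0, 1, 0]
  [0, 0, 1]
(up to reordering of blocks).

Per-block formulas:
  For a 2×2 Jordan block J_2(1): exp(t · J_2(1)) = e^(1t)·(I + t·N), where N is the 2×2 nilpotent shift.
  For a 1×1 block at λ = 1: exp(t · [1]) = [e^(1t)].

After assembling e^{tJ} and conjugating by P, we get:

e^{tA} =
  [-t*exp(t) + exp(t), t*exp(t), -t*exp(t)]
  [-t*exp(t), t*exp(t) + exp(t), -t*exp(t)]
  [0, 0, exp(t)]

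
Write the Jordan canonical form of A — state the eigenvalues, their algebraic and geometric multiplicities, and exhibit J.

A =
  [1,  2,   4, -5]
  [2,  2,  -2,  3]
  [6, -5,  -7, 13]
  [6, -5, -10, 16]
J_3(3) ⊕ J_1(3)

The characteristic polynomial is
  det(x·I − A) = x^4 - 12*x^3 + 54*x^2 - 108*x + 81 = (x - 3)^4

Eigenvalues and multiplicities (the geometric multiplicity of λ is n − rank(A − λI), which equals the number of Jordan blocks for λ):
  λ = 3: algebraic multiplicity = 4, geometric multiplicity = 2

Determining the block sizes for each eigenvalue:
  λ = 3: with am = 4 and gm = 2, the partition is not yet determined (e.g. several partitions of 4 into 2 parts exist). Let N = A − (3)·I. Computing rank(N^1) = 2, rank(N^2) = 1, rank(N^3) = 0; the number of blocks of size ≥ j is rank(N^{j−1}) − rank(N^j), giving [2, 1, 1]. So we have 1 block(s) of size 3, 1 block(s) of size 1 → block sizes [3, 1]

Assembling the blocks gives a Jordan form
J =
  [3, 1, 0, 0]
  [0, 3, 1, 0]
  [0, 0, 3, 0]
  [0, 0, 0, 3]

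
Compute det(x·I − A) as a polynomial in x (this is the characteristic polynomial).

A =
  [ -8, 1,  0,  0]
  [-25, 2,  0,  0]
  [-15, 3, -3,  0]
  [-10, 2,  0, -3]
x^4 + 12*x^3 + 54*x^2 + 108*x + 81

Expanding det(x·I − A) (e.g. by cofactor expansion or by noting that A is similar to its Jordan form J, which has the same characteristic polynomial as A) gives
  χ_A(x) = x^4 + 12*x^3 + 54*x^2 + 108*x + 81
which factors as (x + 3)^4. The eigenvalues (with algebraic multiplicities) are λ = -3 with multiplicity 4.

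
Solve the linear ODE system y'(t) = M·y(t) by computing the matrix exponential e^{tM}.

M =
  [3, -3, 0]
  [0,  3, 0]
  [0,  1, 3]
e^{tM} =
  [exp(3*t), -3*t*exp(3*t), 0]
  [0, exp(3*t), 0]
  [0, t*exp(3*t), exp(3*t)]

Strategy: write M = P · J · P⁻¹ where J is a Jordan canonical form, so e^{tM} = P · e^{tJ} · P⁻¹, and e^{tJ} can be computed block-by-block.

M has Jordan form
J =
  [3, 1, 0]
  [0, 3, 0]
  [0, 0, 3]
(up to reordering of blocks).

Per-block formulas:
  For a 1×1 block at λ = 3: exp(t · [3]) = [e^(3t)].
  For a 2×2 Jordan block J_2(3): exp(t · J_2(3)) = e^(3t)·(I + t·N), where N is the 2×2 nilpotent shift.

After assembling e^{tJ} and conjugating by P, we get:

e^{tM} =
  [exp(3*t), -3*t*exp(3*t), 0]
  [0, exp(3*t), 0]
  [0, t*exp(3*t), exp(3*t)]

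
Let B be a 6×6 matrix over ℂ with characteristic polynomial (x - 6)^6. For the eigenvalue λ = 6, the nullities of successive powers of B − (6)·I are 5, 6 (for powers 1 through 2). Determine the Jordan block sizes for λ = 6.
Block sizes for λ = 6: [2, 1, 1, 1, 1]

From the dimensions of kernels of powers, the number of Jordan blocks of size at least j is d_j − d_{j−1} where d_j = dim ker(N^j) (with d_0 = 0). Computing the differences gives [5, 1].
The number of blocks of size exactly k is (#blocks of size ≥ k) − (#blocks of size ≥ k + 1), so the partition is: 4 block(s) of size 1, 1 block(s) of size 2.
In nonincreasing order the block sizes are [2, 1, 1, 1, 1].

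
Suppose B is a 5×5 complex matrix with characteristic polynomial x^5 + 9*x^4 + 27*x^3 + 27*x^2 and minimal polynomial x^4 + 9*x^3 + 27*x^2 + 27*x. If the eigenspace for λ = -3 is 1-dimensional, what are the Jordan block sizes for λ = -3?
Block sizes for λ = -3: [3]

Step 1 — from the characteristic polynomial, algebraic multiplicity of λ = -3 is 3. From dim ker(B − (-3)·I) = 1, there are exactly 1 Jordan blocks for λ = -3.
Step 2 — from the minimal polynomial, the factor (x + 3)^3 tells us the largest block for λ = -3 has size 3.
Step 3 — with total size 3, 1 blocks, and largest block 3, the block sizes (in nonincreasing order) are [3].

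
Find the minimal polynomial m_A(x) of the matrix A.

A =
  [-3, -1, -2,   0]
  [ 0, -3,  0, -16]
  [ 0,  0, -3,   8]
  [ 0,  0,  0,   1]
x^3 + 5*x^2 + 3*x - 9

The characteristic polynomial is χ_A(x) = (x - 1)*(x + 3)^3, so the eigenvalues are known. The minimal polynomial is
  m_A(x) = Π_λ (x − λ)^{k_λ}
where k_λ is the size of the *largest* Jordan block for λ (equivalently, the smallest k with (A − λI)^k v = 0 for every generalised eigenvector v of λ).

  λ = -3: largest Jordan block has size 2, contributing (x + 3)^2
  λ = 1: largest Jordan block has size 1, contributing (x − 1)

So m_A(x) = (x - 1)*(x + 3)^2 = x^3 + 5*x^2 + 3*x - 9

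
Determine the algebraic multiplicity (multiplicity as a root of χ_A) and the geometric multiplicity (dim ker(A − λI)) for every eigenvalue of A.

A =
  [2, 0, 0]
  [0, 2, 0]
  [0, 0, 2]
λ = 2: alg = 3, geom = 3

Step 1 — factor the characteristic polynomial to read off the algebraic multiplicities:
  χ_A(x) = (x - 2)^3

Step 2 — compute geometric multiplicities via the rank-nullity identity g(λ) = n − rank(A − λI):
  rank(A − (2)·I) = 0, so dim ker(A − (2)·I) = n − 0 = 3

Summary:
  λ = 2: algebraic multiplicity = 3, geometric multiplicity = 3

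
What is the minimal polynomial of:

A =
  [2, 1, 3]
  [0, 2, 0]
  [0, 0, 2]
x^2 - 4*x + 4

The characteristic polynomial is χ_A(x) = (x - 2)^3, so the eigenvalues are known. The minimal polynomial is
  m_A(x) = Π_λ (x − λ)^{k_λ}
where k_λ is the size of the *largest* Jordan block for λ (equivalently, the smallest k with (A − λI)^k v = 0 for every generalised eigenvector v of λ).

  λ = 2: largest Jordan block has size 2, contributing (x − 2)^2

So m_A(x) = (x - 2)^2 = x^2 - 4*x + 4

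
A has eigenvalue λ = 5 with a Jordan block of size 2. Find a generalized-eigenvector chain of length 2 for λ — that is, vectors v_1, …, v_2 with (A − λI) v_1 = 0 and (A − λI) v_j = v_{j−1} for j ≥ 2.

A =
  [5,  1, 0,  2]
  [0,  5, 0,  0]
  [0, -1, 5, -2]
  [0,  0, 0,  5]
A Jordan chain for λ = 5 of length 2:
v_1 = (1, 0, -1, 0)ᵀ
v_2 = (0, 1, 0, 0)ᵀ

Let N = A − (5)·I. We want v_2 with N^2 v_2 = 0 but N^1 v_2 ≠ 0; then v_{j-1} := N · v_j for j = 2, …, 2.

Pick v_2 = (0, 1, 0, 0)ᵀ.
Then v_1 = N · v_2 = (1, 0, -1, 0)ᵀ.

Sanity check: (A − (5)·I) v_1 = (0, 0, 0, 0)ᵀ = 0. ✓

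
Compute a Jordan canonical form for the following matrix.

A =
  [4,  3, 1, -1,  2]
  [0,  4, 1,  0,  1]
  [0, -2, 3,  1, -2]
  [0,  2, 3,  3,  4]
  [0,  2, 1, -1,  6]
J_3(4) ⊕ J_2(4)

The characteristic polynomial is
  det(x·I − A) = x^5 - 20*x^4 + 160*x^3 - 640*x^2 + 1280*x - 1024 = (x - 4)^5

Eigenvalues and multiplicities (the geometric multiplicity of λ is n − rank(A − λI), which equals the number of Jordan blocks for λ):
  λ = 4: algebraic multiplicity = 5, geometric multiplicity = 2

Determining the block sizes for each eigenvalue:
  λ = 4: with am = 5 and gm = 2, the partition is not yet determined (e.g. several partitions of 5 into 2 parts exist). Let N = A − (4)·I. Computing rank(N^1) = 3, rank(N^2) = 1, rank(N^3) = 0; the number of blocks of size ≥ j is rank(N^{j−1}) − rank(N^j), giving [2, 2, 1]. So we have 1 block(s) of size 3, 1 block(s) of size 2 → block sizes [3, 2]

Assembling the blocks gives a Jordan form
J =
  [4, 1, 0, 0, 0]
  [0, 4, 1, 0, 0]
  [0, 0, 4, 0, 0]
  [0, 0, 0, 4, 1]
  [0, 0, 0, 0, 4]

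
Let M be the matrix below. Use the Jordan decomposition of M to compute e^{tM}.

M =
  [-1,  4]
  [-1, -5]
e^{tM} =
  [2*t*exp(-3*t) + exp(-3*t), 4*t*exp(-3*t)]
  [-t*exp(-3*t), -2*t*exp(-3*t) + exp(-3*t)]

Strategy: write M = P · J · P⁻¹ where J is a Jordan canonical form, so e^{tM} = P · e^{tJ} · P⁻¹, and e^{tJ} can be computed block-by-block.

M has Jordan form
J =
  [-3,  1]
  [ 0, -3]
(up to reordering of blocks).

Per-block formulas:
  For a 2×2 Jordan block J_2(-3): exp(t · J_2(-3)) = e^(-3t)·(I + t·N), where N is the 2×2 nilpotent shift.

After assembling e^{tJ} and conjugating by P, we get:

e^{tM} =
  [2*t*exp(-3*t) + exp(-3*t), 4*t*exp(-3*t)]
  [-t*exp(-3*t), -2*t*exp(-3*t) + exp(-3*t)]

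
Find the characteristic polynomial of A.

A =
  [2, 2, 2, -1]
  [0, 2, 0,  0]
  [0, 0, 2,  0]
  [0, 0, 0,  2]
x^4 - 8*x^3 + 24*x^2 - 32*x + 16

Expanding det(x·I − A) (e.g. by cofactor expansion or by noting that A is similar to its Jordan form J, which has the same characteristic polynomial as A) gives
  χ_A(x) = x^4 - 8*x^3 + 24*x^2 - 32*x + 16
which factors as (x - 2)^4. The eigenvalues (with algebraic multiplicities) are λ = 2 with multiplicity 4.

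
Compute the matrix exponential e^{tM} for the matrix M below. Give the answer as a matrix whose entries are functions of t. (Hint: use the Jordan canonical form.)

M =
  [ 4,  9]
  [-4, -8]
e^{tM} =
  [6*t*exp(-2*t) + exp(-2*t), 9*t*exp(-2*t)]
  [-4*t*exp(-2*t), -6*t*exp(-2*t) + exp(-2*t)]

Strategy: write M = P · J · P⁻¹ where J is a Jordan canonical form, so e^{tM} = P · e^{tJ} · P⁻¹, and e^{tJ} can be computed block-by-block.

M has Jordan form
J =
  [-2,  1]
  [ 0, -2]
(up to reordering of blocks).

Per-block formulas:
  For a 2×2 Jordan block J_2(-2): exp(t · J_2(-2)) = e^(-2t)·(I + t·N), where N is the 2×2 nilpotent shift.

After assembling e^{tJ} and conjugating by P, we get:

e^{tM} =
  [6*t*exp(-2*t) + exp(-2*t), 9*t*exp(-2*t)]
  [-4*t*exp(-2*t), -6*t*exp(-2*t) + exp(-2*t)]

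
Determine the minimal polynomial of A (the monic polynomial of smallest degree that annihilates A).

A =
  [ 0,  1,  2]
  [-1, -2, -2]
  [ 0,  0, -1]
x^2 + 2*x + 1

The characteristic polynomial is χ_A(x) = (x + 1)^3, so the eigenvalues are known. The minimal polynomial is
  m_A(x) = Π_λ (x − λ)^{k_λ}
where k_λ is the size of the *largest* Jordan block for λ (equivalently, the smallest k with (A − λI)^k v = 0 for every generalised eigenvector v of λ).

  λ = -1: largest Jordan block has size 2, contributing (x + 1)^2

So m_A(x) = (x + 1)^2 = x^2 + 2*x + 1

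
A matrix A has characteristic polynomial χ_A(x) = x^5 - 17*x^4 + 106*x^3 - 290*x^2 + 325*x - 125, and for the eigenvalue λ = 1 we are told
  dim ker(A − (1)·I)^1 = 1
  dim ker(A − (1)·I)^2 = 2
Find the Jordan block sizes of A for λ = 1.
Block sizes for λ = 1: [2]

From the dimensions of kernels of powers, the number of Jordan blocks of size at least j is d_j − d_{j−1} where d_j = dim ker(N^j) (with d_0 = 0). Computing the differences gives [1, 1].
The number of blocks of size exactly k is (#blocks of size ≥ k) − (#blocks of size ≥ k + 1), so the partition is: 1 block(s) of size 2.
In nonincreasing order the block sizes are [2].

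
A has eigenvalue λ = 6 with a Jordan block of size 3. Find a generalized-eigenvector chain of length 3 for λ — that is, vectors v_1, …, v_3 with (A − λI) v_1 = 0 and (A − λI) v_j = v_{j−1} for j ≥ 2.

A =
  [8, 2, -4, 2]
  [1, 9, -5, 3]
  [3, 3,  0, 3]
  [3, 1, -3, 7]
A Jordan chain for λ = 6 of length 3:
v_1 = (0, -1, 0, 1)ᵀ
v_2 = (2, 1, 3, 3)ᵀ
v_3 = (1, 0, 0, 0)ᵀ

Let N = A − (6)·I. We want v_3 with N^3 v_3 = 0 but N^2 v_3 ≠ 0; then v_{j-1} := N · v_j for j = 3, …, 2.

Pick v_3 = (1, 0, 0, 0)ᵀ.
Then v_2 = N · v_3 = (2, 1, 3, 3)ᵀ.
Then v_1 = N · v_2 = (0, -1, 0, 1)ᵀ.

Sanity check: (A − (6)·I) v_1 = (0, 0, 0, 0)ᵀ = 0. ✓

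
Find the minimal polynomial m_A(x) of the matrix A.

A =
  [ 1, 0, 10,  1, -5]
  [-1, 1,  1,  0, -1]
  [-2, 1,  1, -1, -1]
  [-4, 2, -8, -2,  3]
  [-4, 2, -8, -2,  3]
x^4 - 4*x^3 - 5*x^2

The characteristic polynomial is χ_A(x) = x^3*(x - 5)*(x + 1), so the eigenvalues are known. The minimal polynomial is
  m_A(x) = Π_λ (x − λ)^{k_λ}
where k_λ is the size of the *largest* Jordan block for λ (equivalently, the smallest k with (A − λI)^k v = 0 for every generalised eigenvector v of λ).

  λ = -1: largest Jordan block has size 1, contributing (x + 1)
  λ = 0: largest Jordan block has size 2, contributing (x − 0)^2
  λ = 5: largest Jordan block has size 1, contributing (x − 5)

So m_A(x) = x^2*(x - 5)*(x + 1) = x^4 - 4*x^3 - 5*x^2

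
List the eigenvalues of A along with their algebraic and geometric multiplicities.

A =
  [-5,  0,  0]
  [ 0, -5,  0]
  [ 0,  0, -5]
λ = -5: alg = 3, geom = 3

Step 1 — factor the characteristic polynomial to read off the algebraic multiplicities:
  χ_A(x) = (x + 5)^3

Step 2 — compute geometric multiplicities via the rank-nullity identity g(λ) = n − rank(A − λI):
  rank(A − (-5)·I) = 0, so dim ker(A − (-5)·I) = n − 0 = 3

Summary:
  λ = -5: algebraic multiplicity = 3, geometric multiplicity = 3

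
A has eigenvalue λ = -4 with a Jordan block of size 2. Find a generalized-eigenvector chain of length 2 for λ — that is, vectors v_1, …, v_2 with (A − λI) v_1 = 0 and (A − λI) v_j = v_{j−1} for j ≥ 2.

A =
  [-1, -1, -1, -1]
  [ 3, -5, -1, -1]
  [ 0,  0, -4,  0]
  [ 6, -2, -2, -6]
A Jordan chain for λ = -4 of length 2:
v_1 = (3, 3, 0, 6)ᵀ
v_2 = (1, 0, 0, 0)ᵀ

Let N = A − (-4)·I. We want v_2 with N^2 v_2 = 0 but N^1 v_2 ≠ 0; then v_{j-1} := N · v_j for j = 2, …, 2.

Pick v_2 = (1, 0, 0, 0)ᵀ.
Then v_1 = N · v_2 = (3, 3, 0, 6)ᵀ.

Sanity check: (A − (-4)·I) v_1 = (0, 0, 0, 0)ᵀ = 0. ✓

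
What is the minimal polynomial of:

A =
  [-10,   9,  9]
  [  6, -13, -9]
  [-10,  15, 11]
x^2 + 8*x + 16

The characteristic polynomial is χ_A(x) = (x + 4)^3, so the eigenvalues are known. The minimal polynomial is
  m_A(x) = Π_λ (x − λ)^{k_λ}
where k_λ is the size of the *largest* Jordan block for λ (equivalently, the smallest k with (A − λI)^k v = 0 for every generalised eigenvector v of λ).

  λ = -4: largest Jordan block has size 2, contributing (x + 4)^2

So m_A(x) = (x + 4)^2 = x^2 + 8*x + 16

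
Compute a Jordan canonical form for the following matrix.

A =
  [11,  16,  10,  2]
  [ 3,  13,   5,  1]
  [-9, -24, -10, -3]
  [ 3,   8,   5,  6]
J_2(5) ⊕ J_1(5) ⊕ J_1(5)

The characteristic polynomial is
  det(x·I − A) = x^4 - 20*x^3 + 150*x^2 - 500*x + 625 = (x - 5)^4

Eigenvalues and multiplicities (the geometric multiplicity of λ is n − rank(A − λI), which equals the number of Jordan blocks for λ):
  λ = 5: algebraic multiplicity = 4, geometric multiplicity = 3

Determining the block sizes for each eigenvalue:
  λ = 5: 3 blocks summing to 4 forces exactly one block of size 2 and the rest size 1 → block sizes [2, 1, 1]

Assembling the blocks gives a Jordan form
J =
  [5, 1, 0, 0]
  [0, 5, 0, 0]
  [0, 0, 5, 0]
  [0, 0, 0, 5]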